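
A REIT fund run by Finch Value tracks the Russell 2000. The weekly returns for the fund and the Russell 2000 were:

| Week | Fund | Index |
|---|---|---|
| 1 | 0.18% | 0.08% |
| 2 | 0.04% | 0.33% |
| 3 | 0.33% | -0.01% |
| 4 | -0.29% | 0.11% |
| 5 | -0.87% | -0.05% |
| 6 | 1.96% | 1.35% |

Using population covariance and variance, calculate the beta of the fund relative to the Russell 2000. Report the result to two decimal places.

r̄p = 0.2250%,  r̄m = 0.3017%
Cov = Σ(rp − r̄p)(rm − r̄m) / 6 = 0.3791
Var(rm) = Σ(rm − r̄m)² / 6 = 0.2344
β = Cov / Var = 0.3791 / 0.2344 = 1.6173

1.62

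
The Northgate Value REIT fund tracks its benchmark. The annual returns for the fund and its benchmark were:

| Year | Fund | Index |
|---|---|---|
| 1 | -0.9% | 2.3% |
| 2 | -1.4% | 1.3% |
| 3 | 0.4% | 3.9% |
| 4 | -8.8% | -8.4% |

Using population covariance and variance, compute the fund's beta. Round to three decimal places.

0.748

r̄p = -2.6750%,  r̄m = -0.2250%
Cov = Σ(rp − r̄p)(rm − r̄m) / 4 = 17.2956
Var(rm) = Σ(rm − r̄m)² / 4 = 23.1369
β = Cov / Var = 17.2956 / 23.1369 = 0.7475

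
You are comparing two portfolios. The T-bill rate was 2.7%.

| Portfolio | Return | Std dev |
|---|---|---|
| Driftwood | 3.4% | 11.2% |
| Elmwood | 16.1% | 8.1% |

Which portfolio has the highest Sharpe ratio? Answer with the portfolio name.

Driftwood: Sharpe ratio = (3.4% − 2.7%) / 11.2% = 0.063
Elmwood: Sharpe ratio = (16.1% − 2.7%) / 8.1% = 1.654
Highest: Elmwood (1.654).

Elmwood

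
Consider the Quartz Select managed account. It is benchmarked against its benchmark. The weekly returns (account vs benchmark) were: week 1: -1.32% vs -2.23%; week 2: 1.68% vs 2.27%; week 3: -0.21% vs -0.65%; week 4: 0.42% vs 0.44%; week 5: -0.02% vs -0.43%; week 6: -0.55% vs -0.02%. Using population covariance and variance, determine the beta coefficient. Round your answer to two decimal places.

0.65

r̄p = 0.0000%,  r̄m = -0.1033%
Cov = Σ(rp − r̄p)(rm − r̄m) / 6 = 1.1830
Var(rm) = Σ(rm − r̄m)² / 6 = 1.8105
β = Cov / Var = 1.1830 / 1.8105 = 0.6534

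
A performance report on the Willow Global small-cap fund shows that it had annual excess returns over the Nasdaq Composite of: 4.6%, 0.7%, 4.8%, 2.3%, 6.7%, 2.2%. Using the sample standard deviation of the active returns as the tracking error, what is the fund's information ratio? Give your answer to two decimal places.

1.62

Mean return r̄ = 21.30 / 6 = 3.5500%
Sample std dev = √[24.0950 / 5] = 2.1952%
IR = r̄ / tracking error = 3.5500 / 2.1952 = 1.6172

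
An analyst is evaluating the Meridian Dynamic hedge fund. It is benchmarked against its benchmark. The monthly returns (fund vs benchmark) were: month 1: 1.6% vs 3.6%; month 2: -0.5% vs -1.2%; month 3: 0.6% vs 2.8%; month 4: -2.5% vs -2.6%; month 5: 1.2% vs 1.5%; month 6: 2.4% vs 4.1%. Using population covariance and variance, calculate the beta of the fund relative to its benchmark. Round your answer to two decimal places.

r̄p = 0.4667%,  r̄m = 1.3667%
Cov = Σ(rp − r̄p)(rm − r̄m) / 6 = 3.7256
Var(rm) = Σ(rm − r̄m)² / 6 = 6.1422
β = Cov / Var = 3.7256 / 6.1422 = 0.6066

0.61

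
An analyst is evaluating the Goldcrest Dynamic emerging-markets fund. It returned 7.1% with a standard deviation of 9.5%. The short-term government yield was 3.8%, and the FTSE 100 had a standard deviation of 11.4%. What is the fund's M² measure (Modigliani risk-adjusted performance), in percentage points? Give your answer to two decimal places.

7.76

Sharpe = (Rp − Rf) / σp = (7.1% − 3.8%) / 9.5% = 0.3474
M² = Rf + Sharpe × σm = 3.8% + 0.3474 × 11.4% = 7.7604%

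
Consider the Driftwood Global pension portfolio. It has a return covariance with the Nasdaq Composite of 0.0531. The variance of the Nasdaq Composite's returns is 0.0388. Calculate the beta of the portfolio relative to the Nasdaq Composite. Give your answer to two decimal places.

1.37

β = Cov(Rp, Rm) / Var(Rm) = 0.0531 / 0.0388 = 1.3686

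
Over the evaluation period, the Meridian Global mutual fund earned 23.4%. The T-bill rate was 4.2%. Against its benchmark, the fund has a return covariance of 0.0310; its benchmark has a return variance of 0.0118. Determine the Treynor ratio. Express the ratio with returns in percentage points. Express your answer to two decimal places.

β = Cov / Var = 0.0310 / 0.0118 = 2.6271
Treynor = (Rp − Rf) / β = (23.4% − 4.2%) / 2.6271 = 19.20 / 2.6271 = 7.3084

7.31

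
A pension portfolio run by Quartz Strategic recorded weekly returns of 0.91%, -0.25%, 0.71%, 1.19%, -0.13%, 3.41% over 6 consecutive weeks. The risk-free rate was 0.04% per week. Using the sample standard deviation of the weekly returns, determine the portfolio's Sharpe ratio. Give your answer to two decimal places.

0.70

Mean return μ = 5.840 / 6 = 0.9733%
Σ(r − μ)² = (0.91 − 0.9733)² + (-0.25 − 0.9733)² + (0.71 − 0.9733)² + … = 8.7715
sample σ = √(8.7715 / 5) = √1.7543 = 1.3245%
Sharpe = (μ − rf) / σ = (0.9733 − 0.04) / 1.3245 = 0.9333 / 1.3245 = 0.7046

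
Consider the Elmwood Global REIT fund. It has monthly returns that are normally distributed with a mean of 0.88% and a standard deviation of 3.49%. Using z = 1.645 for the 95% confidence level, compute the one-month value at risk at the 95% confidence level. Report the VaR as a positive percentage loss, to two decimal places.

VaR (as % loss) = −(μ − z·σ) = −(0.88% − 1.645 × 3.49%) = −(-4.86105%) = 4.86105%

4.86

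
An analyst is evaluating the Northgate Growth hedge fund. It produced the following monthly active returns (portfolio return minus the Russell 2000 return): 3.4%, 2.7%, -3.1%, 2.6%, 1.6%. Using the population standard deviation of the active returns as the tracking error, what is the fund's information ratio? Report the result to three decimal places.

0.615

Mean return μ = 7.20 / 5 = 1.4400%
Population std dev = √[27.4120 / 5] = 2.3415%
IR = μ / tracking error = 1.4400 / 2.3415 = 0.6150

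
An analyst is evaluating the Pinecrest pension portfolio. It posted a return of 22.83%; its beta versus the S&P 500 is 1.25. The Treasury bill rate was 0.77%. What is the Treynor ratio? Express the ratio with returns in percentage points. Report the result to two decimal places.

17.65

Treynor = (Rp − Rf) / β = (22.83% − 0.77%) / 1.25 = 22.06 / 1.25 = 17.6480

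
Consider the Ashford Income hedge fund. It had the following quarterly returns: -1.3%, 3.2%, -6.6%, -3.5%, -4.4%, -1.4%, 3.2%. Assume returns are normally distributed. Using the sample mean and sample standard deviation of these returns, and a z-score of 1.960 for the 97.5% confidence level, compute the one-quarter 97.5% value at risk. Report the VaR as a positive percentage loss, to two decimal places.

r̄ = (-1.3 + 3.2 − 6.6 − 3.5 − 4.4 − 1.4 + 3.2) / 7 = -10.80 / 7 = -1.5429%
Sample std dev = √[82.6371 / 6] = 3.7112%
VaR = −(r̄ − z·σ) = −(-1.5429 − 1.960 × 3.7112) = −(-8.8169) = 8.8169%

8.82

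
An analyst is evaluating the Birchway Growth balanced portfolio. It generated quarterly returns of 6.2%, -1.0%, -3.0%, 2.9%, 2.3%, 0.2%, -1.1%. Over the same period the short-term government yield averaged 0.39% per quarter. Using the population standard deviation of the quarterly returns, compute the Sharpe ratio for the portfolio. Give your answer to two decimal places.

Mean return r̄ = 6.50 / 7 = 0.9286%
Population std dev = √[57.3543 / 7] = 2.8624%
Sharpe = (r̄ − rf) / σ = (0.9286 − 0.39) / 2.8624 = 0.5386 / 2.8624 = 0.1882

0.19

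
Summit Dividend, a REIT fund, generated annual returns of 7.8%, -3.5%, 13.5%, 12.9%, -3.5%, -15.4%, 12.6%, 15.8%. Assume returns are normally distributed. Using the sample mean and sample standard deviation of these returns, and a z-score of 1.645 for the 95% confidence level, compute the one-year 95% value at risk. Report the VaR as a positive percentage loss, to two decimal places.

Mean return r̄ = 40.20 / 8 = 5.0250%
Σ(r − r̄)² = (7.8 − 5.0250)² + (-3.5 − 5.0250)² + … = 877.5550
sample σ = √(877.5550 / 7) = √125.3650 = 11.1967%
VaR = −(r̄ − z·σ) = −(5.0250 − 1.645 × 11.1967) = −(-13.3936) = 13.3936%

13.39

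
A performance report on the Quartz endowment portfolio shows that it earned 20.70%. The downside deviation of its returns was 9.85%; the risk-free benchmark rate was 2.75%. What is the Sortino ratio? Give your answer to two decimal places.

Sortino = (Rp − Rf) / σd = (20.70% − 2.75%) / 9.85% = 17.95% / 9.85% = 1.8223

1.82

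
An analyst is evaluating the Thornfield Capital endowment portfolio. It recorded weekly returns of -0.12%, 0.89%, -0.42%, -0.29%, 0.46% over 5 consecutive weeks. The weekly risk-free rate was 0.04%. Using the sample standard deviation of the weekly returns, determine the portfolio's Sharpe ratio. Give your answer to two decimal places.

0.12

Mean return r̄ = 0.520 / 5 = 0.1040%
Sample σ = √[Σ(r − r̄)² / 4] = √[1.2245 / 4] = √0.3061 = 0.5533%
Sharpe = (r̄ − rf) / σ = (0.1040 − 0.04) / 0.5533 = 0.0640 / 0.5533 = 0.1157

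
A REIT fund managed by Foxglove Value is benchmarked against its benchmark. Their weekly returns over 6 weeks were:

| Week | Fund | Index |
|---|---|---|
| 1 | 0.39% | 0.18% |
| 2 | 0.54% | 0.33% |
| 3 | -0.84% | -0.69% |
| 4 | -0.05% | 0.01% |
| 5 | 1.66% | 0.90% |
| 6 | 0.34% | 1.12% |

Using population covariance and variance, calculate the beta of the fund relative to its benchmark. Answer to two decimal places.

0.98

r̄p = 0.3400%,  r̄m = 0.3083%
Cov = Σ(rp − r̄p)(rm − r̄m) / 6 = 0.3456
Var(rm) = Σ(rm − r̄m)² / 6 = 0.3519
β = Cov / Var = 0.3456 / 0.3519 = 0.9821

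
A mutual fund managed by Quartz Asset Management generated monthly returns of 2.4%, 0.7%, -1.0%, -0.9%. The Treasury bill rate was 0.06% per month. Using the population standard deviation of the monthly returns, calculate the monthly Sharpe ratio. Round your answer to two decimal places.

0.17

μ = (2.4 + 0.7 − 1 − 0.9) / 4 = 1.20 / 4 = 0.3000%
Σ(r − μ)² = (2.4 − 0.3000)² + (0.7 − 0.3000)² + … = 7.7000
σ = √[7.7000 / 4] = 1.3874%
Sharpe = (μ − rf) / σ = (0.3000 − 0.06) / 1.3874 = 0.2400 / 1.3874 = 0.1730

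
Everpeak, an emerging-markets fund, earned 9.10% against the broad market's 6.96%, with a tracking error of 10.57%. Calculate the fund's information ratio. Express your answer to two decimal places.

IR = (Rp − Rb) / TE = (9.10% − 6.96%) / 10.57% = 2.14% / 10.57% = 0.2025

0.20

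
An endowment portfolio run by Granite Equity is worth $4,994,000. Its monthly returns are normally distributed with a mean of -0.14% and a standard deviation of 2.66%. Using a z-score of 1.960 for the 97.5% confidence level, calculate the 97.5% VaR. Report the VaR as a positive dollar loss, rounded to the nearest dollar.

$267,359

Return at the 97.5% tail: μ − z·σ = -0.14% − 1.960 × 2.66% = -0.14 − 5.2136 = -5.3536%
VaR = −(-5.3536%) × $4,994,000 = 5.3536% × $4,994,000 = $267,359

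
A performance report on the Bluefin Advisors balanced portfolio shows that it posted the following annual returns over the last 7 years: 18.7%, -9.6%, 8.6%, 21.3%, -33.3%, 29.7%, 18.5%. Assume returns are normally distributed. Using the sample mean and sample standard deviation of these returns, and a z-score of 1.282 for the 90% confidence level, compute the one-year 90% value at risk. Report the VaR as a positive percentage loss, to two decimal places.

Mean return μ = 53.90 / 7 = 7.7000%
Σ(r − μ)² = (18.7 − 7.7000)² + (-9.6 − 7.7000)² + (8.6 − 7.7000)² + … = 2887.7000
σ = √[2887.7000 / 6] = 21.9382%
VaR = −(μ − z·σ) = −(7.7000 − 1.282 × 21.9382) = −(-20.4248) = 20.4248%

20.42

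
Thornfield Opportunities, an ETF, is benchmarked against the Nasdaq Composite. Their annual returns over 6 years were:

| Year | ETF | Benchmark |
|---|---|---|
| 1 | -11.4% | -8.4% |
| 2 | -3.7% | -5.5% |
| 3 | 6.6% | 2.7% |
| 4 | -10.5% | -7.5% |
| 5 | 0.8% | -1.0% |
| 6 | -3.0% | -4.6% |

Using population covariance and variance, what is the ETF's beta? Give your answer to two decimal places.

1.59

r̄p = -3.5333%,  r̄m = -4.0500%
Cov = Σ(rp − r̄p)(rm − r̄m) / 6 = 23.3033
Var(rm) = Σ(rm − r̄m)² / 6 = 14.6825
β = Cov / Var = 23.3033 / 14.6825 = 1.5871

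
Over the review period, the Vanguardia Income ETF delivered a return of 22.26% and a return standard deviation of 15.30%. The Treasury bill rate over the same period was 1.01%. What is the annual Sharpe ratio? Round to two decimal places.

1.39

Sharpe = (Rp − Rf) / σp = (22.26% − 1.01%) / 15.30% = 21.25% / 15.30% = 1.3889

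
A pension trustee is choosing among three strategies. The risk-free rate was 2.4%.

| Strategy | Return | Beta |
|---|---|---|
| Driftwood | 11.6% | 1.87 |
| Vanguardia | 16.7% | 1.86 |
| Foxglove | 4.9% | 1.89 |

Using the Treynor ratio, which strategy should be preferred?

Driftwood: Treynor = (11.6% − 2.4%) / 1.87 = 4.920
Vanguardia: Treynor = (16.7% − 2.4%) / 1.86 = 7.688
Foxglove: Treynor = (4.9% − 2.4%) / 1.89 = 1.323
Highest: Vanguardia (7.688).

Vanguardia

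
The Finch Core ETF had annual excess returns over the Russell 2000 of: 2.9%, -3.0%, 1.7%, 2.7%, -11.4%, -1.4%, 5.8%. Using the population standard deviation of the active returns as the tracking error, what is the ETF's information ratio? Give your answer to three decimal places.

r̄ = (2.9 − 3 + 1.7 + 2.7 − 11.4 − 1.4 + 5.8) / 7 = -2.70 / 7 = -0.3857%
Σ(r − r̄)² = 192.1086; population σ = √(192.1086/7) = 5.2387%
IR = r̄ / tracking error = -0.3857 / 5.2387 = -0.0736

-0.074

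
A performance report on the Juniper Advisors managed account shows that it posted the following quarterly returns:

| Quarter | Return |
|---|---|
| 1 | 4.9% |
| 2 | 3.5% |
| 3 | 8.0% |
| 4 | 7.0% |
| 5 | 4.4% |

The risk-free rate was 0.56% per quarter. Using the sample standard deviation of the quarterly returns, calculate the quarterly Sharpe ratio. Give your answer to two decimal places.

2.67

Mean return r̄ = 27.80 / 5 = 5.5600%
Sample std dev = √[14.0520 / 4] = 1.8743%
Sharpe = (r̄ − rf) / σ = (5.5600 − 0.56) / 1.8743 = 5.0000 / 1.8743 = 2.6677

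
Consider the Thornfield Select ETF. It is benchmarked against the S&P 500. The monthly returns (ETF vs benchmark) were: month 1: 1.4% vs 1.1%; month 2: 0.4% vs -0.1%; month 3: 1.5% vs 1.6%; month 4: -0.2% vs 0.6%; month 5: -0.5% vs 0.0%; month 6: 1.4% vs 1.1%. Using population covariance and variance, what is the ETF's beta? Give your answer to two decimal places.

1.08

r̄p = 0.6667%,  r̄m = 0.7167%
Cov = Σ(rp − r̄p)(rm − r̄m) / 6 = 0.4089
Var(rm) = Σ(rm − r̄m)² / 6 = 0.3781
β = Cov / Var = 0.4089 / 0.3781 = 1.0815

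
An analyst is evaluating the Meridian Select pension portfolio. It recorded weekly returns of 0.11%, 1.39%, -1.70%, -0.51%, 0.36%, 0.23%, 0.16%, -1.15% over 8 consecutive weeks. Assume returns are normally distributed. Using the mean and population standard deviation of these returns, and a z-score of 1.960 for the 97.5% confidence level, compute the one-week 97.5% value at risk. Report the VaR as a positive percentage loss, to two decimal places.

1.90

μ = (0.11 + 1.39 − 1.7 − 0.51 + 0.36 + 0.23 + 0.16 − 1.15) / 8 = -0.1388%
Population std dev = √[6.4709 / 8] = 0.8994%
VaR = −(μ − z·σ) = −(-0.1388 − 1.960 × 0.8994) = −(-1.9016) = 1.9016%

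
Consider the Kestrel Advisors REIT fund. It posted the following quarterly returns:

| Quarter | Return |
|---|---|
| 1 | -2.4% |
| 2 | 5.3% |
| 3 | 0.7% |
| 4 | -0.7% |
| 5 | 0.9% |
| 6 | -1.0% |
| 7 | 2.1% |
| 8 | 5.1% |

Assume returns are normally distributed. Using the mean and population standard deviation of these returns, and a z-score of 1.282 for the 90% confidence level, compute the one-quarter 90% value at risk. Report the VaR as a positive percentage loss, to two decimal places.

2.10

r̄ = (-2.4 + 5.3 + 0.7 − 0.7 + 0.9 − 1 + 2.1 + 5.1) / 8 = 1.2500%
Σ(r − r̄)² = (-2.4 − 1.2500)² + (5.3 − 1.2500)² + … = 54.5600
σ = √[54.5600 / 8] = 2.6115%
VaR = −(r̄ − z·σ) = −(1.2500 − 1.282 × 2.6115) = −(-2.0979) = 2.0979%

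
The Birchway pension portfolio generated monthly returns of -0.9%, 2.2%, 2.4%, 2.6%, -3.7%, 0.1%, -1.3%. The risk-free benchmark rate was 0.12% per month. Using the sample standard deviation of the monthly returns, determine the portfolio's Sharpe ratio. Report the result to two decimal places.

0.03

Mean return r̄ = 1.40 / 7 = 0.2000%
Σ(r − r̄)² = 33.2800; sample σ = √(33.2800/6) = 2.3551%
Sharpe = (r̄ − rf) / σ = (0.2000 − 0.12) / 2.3551 = 0.0800 / 2.3551 = 0.0340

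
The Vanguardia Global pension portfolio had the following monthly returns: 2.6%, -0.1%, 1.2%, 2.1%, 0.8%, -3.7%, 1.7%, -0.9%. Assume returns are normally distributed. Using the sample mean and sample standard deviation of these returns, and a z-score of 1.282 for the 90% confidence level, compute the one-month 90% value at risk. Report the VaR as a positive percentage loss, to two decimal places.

2.14

μ = (2.6 − 0.1 + 1.2 + 2.1 + 0.8 − 3.7 + 1.7 − 0.9) / 8 = 0.4625%
Σ(r − μ)² = 28.9388; sample σ = √(28.9388/7) = 2.0333%
VaR = −(μ − z·σ) = −(0.4625 − 1.282 × 2.0333) = −(-2.1442) = 2.1442%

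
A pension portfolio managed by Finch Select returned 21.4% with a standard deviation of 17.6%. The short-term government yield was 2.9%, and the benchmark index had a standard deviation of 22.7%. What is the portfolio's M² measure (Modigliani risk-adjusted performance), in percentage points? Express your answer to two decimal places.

26.76

Sharpe = (Rp − Rf) / σp = (21.4% − 2.9%) / 17.6% = 1.0511
M² = Rf + Sharpe × σm = 2.9% + 1.0511 × 22.7% = 26.7600%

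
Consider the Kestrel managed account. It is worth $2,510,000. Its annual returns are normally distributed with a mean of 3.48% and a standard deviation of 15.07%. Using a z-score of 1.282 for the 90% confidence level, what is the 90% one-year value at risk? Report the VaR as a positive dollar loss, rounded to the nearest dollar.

Return at the 90% tail: μ − z·σ = 3.48% − 1.282 × 15.07% = 3.48 − 19.31974 = -15.83974%
VaR = −(-15.83974%) × $2,510,000 = 15.83974% × $2,510,000 = $397,577

$397,577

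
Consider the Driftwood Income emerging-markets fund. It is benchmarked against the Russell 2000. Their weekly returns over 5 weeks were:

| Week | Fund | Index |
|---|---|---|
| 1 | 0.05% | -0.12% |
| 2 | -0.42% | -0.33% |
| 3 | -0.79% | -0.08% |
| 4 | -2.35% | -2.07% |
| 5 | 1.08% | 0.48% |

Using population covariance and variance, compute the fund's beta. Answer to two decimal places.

r̄p = -0.4860%,  r̄m = -0.4240%
Cov = Σ(rp − r̄p)(rm − r̄m) / 5 = 0.9097
Var(rm) = Σ(rm − r̄m)² / 5 = 0.7492
β = Cov / Var = 0.9097 / 0.7492 = 1.2142

1.21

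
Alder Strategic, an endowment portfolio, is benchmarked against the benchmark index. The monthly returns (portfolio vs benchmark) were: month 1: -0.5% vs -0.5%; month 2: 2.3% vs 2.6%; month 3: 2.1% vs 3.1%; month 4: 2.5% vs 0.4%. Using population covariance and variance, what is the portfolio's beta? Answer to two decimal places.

r̄p = 1.6000%,  r̄m = 1.4000%
Cov = Σ(rp − r̄p)(rm − r̄m) / 4 = 1.1950
Var(rm) = Σ(rm − r̄m)² / 4 = 2.2350
β = Cov / Var = 1.1950 / 2.2350 = 0.5347

0.53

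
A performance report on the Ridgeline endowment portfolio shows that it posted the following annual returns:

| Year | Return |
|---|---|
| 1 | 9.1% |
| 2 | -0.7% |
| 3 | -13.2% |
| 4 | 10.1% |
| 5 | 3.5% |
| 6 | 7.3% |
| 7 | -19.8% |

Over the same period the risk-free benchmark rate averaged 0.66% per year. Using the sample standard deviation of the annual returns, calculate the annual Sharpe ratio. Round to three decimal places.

-0.102

r̄ = (9.1 − 0.7 − 13.2 + 10.1 + 3.5 + 7.3 − 19.8) / 7 = -3.70 / 7 = -0.5286%
Σ(r − r̄)² = (9.1 − (-0.5286))² + (-0.7 − (-0.5286))² + … = 815.1743
σ = √[815.1743 / 6] = 11.6560%
Sharpe = (r̄ − rf) / σ = (-0.5286 − 0.66) / 11.6560 = -1.1886 / 11.6560 = -0.1020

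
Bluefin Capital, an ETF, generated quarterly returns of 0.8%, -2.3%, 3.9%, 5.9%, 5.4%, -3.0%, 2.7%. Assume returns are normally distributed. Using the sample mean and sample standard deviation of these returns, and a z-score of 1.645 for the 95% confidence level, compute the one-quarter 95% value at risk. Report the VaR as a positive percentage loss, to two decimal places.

3.93

μ = (0.8 − 2.3 + 3.9 + 5.9 + 5.4 − 3 + 2.7) / 7 = 1.9143%
Σ(r − μ)² = 75.7486; sample σ = √(75.7486/6) = 3.5531%
VaR = −(μ − z·σ) = −(1.9143 − 1.645 × 3.5531) = −(-3.9305) = 3.9305%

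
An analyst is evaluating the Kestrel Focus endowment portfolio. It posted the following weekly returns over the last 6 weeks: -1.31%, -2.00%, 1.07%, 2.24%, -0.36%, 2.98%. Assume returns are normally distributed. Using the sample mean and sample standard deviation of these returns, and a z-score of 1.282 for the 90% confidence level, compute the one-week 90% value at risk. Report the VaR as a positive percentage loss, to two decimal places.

r̄ = (-1.31 − 2 + 1.07 + 2.24 − 0.36 + 2.98) / 6 = 0.4367%
Σ(r − r̄)² = 19.7445; sample σ = √(19.7445/5) = 1.9872%
VaR = −(r̄ − z·σ) = −(0.4367 − 1.282 × 1.9872) = −(-2.1109) = 2.1109%

2.11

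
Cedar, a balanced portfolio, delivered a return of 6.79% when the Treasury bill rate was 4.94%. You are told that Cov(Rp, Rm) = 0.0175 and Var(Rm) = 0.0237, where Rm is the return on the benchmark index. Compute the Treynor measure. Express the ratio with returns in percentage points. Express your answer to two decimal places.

β = Cov / Var = 0.0175 / 0.0237 = 0.7384
Treynor = (Rp − Rf) / β = (6.79% − 4.94%) / 0.7384 = 1.85 / 0.7384 = 2.5054

2.51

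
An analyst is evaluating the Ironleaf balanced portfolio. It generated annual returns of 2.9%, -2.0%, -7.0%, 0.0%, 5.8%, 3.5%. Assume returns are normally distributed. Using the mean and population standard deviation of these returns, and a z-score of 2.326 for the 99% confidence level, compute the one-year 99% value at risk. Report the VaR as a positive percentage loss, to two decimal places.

9.22

r̄ = (2.9 − 2 − 7 + 0 + 5.8 + 3.5) / 6 = 0.5333%
Σ(r − r̄)² = (2.9 − 0.5333)² + (-2 − 0.5333)² + … = 105.5933
population σ = √(105.5933 / 6) = √17.5989 = 4.1951%
VaR = −(r̄ − z·σ) = −(0.5333 − 2.326 × 4.1951) = −(-9.2245) = 9.2245%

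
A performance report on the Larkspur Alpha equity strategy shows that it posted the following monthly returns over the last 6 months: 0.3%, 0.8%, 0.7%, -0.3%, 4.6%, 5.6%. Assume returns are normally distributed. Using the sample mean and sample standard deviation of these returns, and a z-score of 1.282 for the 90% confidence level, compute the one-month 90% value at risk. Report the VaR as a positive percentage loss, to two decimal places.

1.24

r̄ = (0.3 + 0.8 + 0.7 − 0.3 + 4.6 + 5.6) / 6 = 1.9500%
Σ(r − r̄)² = 31.0150; sample σ = √(31.0150/5) = 2.4906%
VaR = −(r̄ − z·σ) = −(1.9500 − 1.282 × 2.4906) = −(-1.2429) = 1.2429%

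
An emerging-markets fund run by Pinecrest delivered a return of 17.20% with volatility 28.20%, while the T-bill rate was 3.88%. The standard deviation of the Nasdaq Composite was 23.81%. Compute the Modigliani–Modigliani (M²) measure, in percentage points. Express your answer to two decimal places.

Sharpe = (Rp − Rf) / σp = (17.20% − 3.88%) / 28.20% = 0.4723
M² = Rf + Sharpe × σm = 3.88% + 0.4723 × 23.81% = 15.1255%

15.13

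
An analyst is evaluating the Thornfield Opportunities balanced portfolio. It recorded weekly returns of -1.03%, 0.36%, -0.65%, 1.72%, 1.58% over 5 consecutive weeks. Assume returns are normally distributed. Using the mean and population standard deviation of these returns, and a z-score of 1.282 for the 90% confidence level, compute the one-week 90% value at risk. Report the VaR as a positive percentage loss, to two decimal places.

1.04

μ = (-1.03 + 0.36 − 0.65 + 1.72 + 1.58) / 5 = 1.980 / 5 = 0.3960%
Population std dev = √[6.2837 / 5] = 1.1210%
VaR = −(μ − z·σ) = −(0.3960 − 1.282 × 1.1210) = −(-1.0411) = 1.0411%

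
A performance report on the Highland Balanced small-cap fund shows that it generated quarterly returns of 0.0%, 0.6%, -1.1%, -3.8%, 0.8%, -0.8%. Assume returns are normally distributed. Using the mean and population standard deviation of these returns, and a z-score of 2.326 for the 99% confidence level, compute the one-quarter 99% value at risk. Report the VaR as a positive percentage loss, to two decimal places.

4.30

r̄ = (0 + 0.6 − 1.1 − 3.8 + 0.8 − 0.8) / 6 = -4.30 / 6 = -0.7167%
Σ(r − r̄)² = 14.2083; population σ = √(14.2083/6) = 1.5388%
VaR = −(r̄ − z·σ) = −(-0.7167 − 2.326 × 1.5388) = −(-4.2959) = 4.2959%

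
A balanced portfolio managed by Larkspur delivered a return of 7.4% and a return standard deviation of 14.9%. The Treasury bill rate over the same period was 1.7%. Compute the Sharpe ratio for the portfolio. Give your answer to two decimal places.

Sharpe = (Rp − Rf) / σp = (7.4% − 1.7%) / 14.9% = 5.70% / 14.9% = 0.3826

0.38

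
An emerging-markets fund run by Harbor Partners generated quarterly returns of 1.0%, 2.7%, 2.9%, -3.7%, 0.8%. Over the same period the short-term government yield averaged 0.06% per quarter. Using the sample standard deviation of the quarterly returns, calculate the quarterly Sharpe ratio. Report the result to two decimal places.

0.26

Mean return r̄ = 3.70 / 5 = 0.7400%
Σ(r − r̄)² = 28.2920; sample σ = √(28.2920/4) = 2.6595%
Sharpe = (r̄ − rf) / σ = (0.7400 − 0.06) / 2.6595 = 0.6800 / 2.6595 = 0.2557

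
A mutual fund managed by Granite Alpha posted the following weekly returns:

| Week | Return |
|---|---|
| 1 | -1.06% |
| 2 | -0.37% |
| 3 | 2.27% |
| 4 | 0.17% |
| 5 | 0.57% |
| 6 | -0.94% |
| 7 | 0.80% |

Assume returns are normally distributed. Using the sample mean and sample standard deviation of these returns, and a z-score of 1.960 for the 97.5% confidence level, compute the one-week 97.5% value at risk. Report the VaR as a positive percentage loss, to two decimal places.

r̄ = (-1.06 − 0.37 + 2.27 + 0.17 + 0.57 − 0.94 + 0.8) / 7 = 0.2057%
Sample σ = √[Σ(r − r̄)² / 6] = √[7.9946 / 6] = √1.3324 = 1.1543%
VaR = −(r̄ − z·σ) = −(0.2057 − 1.960 × 1.1543) = −(-2.0567) = 2.0567%

2.06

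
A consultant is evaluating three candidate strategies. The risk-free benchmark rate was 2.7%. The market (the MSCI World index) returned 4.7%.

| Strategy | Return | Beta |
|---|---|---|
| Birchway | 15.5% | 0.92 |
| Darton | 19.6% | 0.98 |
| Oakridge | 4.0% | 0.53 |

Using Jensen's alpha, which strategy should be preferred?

Darton

Birchway: α = 15.5% − [2.7% + 0.92 × (4.7% − 2.7%)] = 10.960
Darton: α = 19.6% − [2.7% + 0.98 × (4.7% − 2.7%)] = 14.940
Oakridge: α = 4.0% − [2.7% + 0.53 × (4.7% − 2.7%)] = 0.240
Highest: Darton (14.940).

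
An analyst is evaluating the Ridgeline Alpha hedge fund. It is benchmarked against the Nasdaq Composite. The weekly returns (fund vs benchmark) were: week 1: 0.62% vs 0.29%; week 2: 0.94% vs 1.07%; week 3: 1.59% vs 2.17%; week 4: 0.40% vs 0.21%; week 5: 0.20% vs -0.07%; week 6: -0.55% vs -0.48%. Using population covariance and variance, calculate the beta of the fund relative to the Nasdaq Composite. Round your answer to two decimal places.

0.72

r̄p = 0.5333%,  r̄m = 0.5317%
Cov = Σ(rp − r̄p)(rm − r̄m) / 6 = 0.5448
Var(rm) = Σ(rm − r̄m)² / 6 = 0.7535
β = Cov / Var = 0.5448 / 0.7535 = 0.7230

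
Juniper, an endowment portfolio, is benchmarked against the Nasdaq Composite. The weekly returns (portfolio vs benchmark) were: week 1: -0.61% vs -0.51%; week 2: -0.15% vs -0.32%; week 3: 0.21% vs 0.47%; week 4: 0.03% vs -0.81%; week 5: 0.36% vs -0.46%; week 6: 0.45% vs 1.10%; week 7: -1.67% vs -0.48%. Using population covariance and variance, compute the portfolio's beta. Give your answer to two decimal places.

0.50

r̄p = -0.1971%,  r̄m = -0.1443%
Cov = Σ(rp − r̄p)(rm − r̄m) / 7 = 0.1951
Var(rm) = Σ(rm − r̄m)² / 7 = 0.3923
β = Cov / Var = 0.1951 / 0.3923 = 0.4973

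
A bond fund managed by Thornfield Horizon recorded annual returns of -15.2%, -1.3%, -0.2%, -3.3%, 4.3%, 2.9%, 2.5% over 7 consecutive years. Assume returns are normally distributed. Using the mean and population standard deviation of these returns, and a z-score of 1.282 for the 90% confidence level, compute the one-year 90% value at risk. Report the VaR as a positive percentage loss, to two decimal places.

r̄ = (-15.2 − 1.3 − 0.2 − 3.3 + 4.3 + 2.9 + 2.5) / 7 = -1.4714%
Σ(r − r̄)² = (-15.2 − (-1.4714))² + (-1.3 − (-1.4714))² + … = 261.6543
population σ = √(261.6543 / 7) = √37.3792 = 6.1139%
VaR = −(r̄ − z·σ) = −(-1.4714 − 1.282 × 6.1139) = −(-9.3094) = 9.3094%

9.31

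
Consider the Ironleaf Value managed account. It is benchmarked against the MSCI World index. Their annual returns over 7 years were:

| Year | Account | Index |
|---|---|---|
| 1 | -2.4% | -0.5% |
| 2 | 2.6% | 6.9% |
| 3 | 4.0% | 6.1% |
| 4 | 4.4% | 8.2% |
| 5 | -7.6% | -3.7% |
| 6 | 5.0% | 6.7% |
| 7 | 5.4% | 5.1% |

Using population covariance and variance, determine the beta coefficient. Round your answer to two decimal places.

r̄p = 1.6286%,  r̄m = 4.1143%
Cov = Σ(rp − r̄p)(rm − r̄m) / 7 = 17.4110
Var(rm) = Σ(rm − r̄m)² / 7 = 16.9155
β = Cov / Var = 17.4110 / 16.9155 = 1.0293

1.03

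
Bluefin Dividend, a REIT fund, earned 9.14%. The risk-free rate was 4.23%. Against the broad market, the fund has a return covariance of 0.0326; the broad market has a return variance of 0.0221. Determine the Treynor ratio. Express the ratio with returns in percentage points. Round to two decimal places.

3.33

β = Cov / Var = 0.0326 / 0.0221 = 1.4751
Treynor = (Rp − Rf) / β = (9.14% − 4.23%) / 1.4751 = 4.91 / 1.4751 = 3.3286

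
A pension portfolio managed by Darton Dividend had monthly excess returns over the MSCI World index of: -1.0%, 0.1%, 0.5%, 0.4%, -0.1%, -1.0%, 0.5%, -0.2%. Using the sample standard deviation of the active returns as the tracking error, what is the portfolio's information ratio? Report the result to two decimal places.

μ = (-1 + 0.1 + 0.5 + 0.4 − 0.1 − 1 + 0.5 − 0.2) / 8 = -0.80 / 8 = -0.1000%
Sample std dev = √[2.6400 / 7] = 0.6141%
IR = μ / tracking error = -0.1000 / 0.6141 = -0.1628

-0.16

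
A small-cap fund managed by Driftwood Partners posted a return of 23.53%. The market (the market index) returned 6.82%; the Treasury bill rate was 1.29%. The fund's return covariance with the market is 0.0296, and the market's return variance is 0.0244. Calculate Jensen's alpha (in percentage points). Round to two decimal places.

15.53

β = Cov / Var = 0.0296 / 0.0244 = 1.2131
E[R] = Rf + β(Rm − Rf) = 1.29% + 1.2131 × (6.82% − 1.29%) = 7.9984%
α = Rp − E[R] = 23.53% − 7.9984% = 15.5316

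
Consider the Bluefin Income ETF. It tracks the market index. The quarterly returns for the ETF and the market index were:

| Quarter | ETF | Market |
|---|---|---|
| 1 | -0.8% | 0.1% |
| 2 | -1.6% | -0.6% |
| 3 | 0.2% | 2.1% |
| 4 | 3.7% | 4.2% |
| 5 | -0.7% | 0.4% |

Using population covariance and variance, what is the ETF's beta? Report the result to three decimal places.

1.045

r̄p = 0.1600%,  r̄m = 1.2400%
Cov = Σ(rp − r̄p)(rm − r̄m) / 5 = 3.1136
Var(rm) = Σ(rm − r̄m)² / 5 = 2.9784
β = Cov / Var = 3.1136 / 2.9784 = 1.0454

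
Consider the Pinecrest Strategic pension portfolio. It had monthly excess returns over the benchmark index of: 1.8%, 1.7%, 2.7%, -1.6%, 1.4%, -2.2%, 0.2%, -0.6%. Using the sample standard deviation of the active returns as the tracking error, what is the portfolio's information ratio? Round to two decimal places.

r̄ = (1.8 + 1.7 + 2.7 − 1.6 + 1.4 − 2.2 + 0.2 − 0.6) / 8 = 3.40 / 8 = 0.4250%
Sample σ = √[Σ(r − r̄)² / 7] = √[21.7350 / 7] = √3.1050 = 1.7621%
IR = r̄ / tracking error = 0.4250 / 1.7621 = 0.2412

0.24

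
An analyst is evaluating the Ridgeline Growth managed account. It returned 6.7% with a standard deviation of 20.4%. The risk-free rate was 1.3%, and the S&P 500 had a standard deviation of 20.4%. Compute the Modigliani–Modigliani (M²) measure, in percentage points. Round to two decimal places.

Sharpe = (Rp − Rf) / σp = (6.7% − 1.3%) / 20.4% = 0.2647
M² = Rf + Sharpe × σm = 1.3% + 0.2647 × 20.4% = 6.6999%

6.70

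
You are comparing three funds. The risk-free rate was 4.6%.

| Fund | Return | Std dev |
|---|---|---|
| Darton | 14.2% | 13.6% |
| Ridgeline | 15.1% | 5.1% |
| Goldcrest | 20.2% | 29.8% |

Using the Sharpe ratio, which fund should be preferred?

Ridgeline

Darton: Sharpe ratio = (14.2% − 4.6%) / 13.6% = 0.706
Ridgeline: Sharpe ratio = (15.1% − 4.6%) / 5.1% = 2.059
Goldcrest: Sharpe ratio = (20.2% − 4.6%) / 29.8% = 0.523
Highest: Ridgeline (2.059).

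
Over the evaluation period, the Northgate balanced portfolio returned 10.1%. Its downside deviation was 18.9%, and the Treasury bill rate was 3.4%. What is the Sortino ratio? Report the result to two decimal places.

0.35

Sortino = (Rp − Rf) / σd = (10.1% − 3.4%) / 18.9% = 6.70% / 18.9% = 0.3545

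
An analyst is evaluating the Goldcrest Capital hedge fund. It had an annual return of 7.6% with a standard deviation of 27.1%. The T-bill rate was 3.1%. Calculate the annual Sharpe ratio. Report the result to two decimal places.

Sharpe = (Rp − Rf) / σp = (7.6% − 3.1%) / 27.1% = 4.50% / 27.1% = 0.1661

0.17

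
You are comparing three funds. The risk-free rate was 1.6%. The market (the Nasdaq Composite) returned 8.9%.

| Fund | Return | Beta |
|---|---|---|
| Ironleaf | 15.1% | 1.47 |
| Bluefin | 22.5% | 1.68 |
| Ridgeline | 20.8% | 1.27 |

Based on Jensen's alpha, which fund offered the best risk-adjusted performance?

Ridgeline

Ironleaf: α = 15.1% − [1.6% + 1.47 × (8.9% − 1.6%)] = 2.769
Bluefin: α = 22.5% − [1.6% + 1.68 × (8.9% − 1.6%)] = 8.636
Ridgeline: α = 20.8% − [1.6% + 1.27 × (8.9% − 1.6%)] = 9.929
Highest: Ridgeline (9.929).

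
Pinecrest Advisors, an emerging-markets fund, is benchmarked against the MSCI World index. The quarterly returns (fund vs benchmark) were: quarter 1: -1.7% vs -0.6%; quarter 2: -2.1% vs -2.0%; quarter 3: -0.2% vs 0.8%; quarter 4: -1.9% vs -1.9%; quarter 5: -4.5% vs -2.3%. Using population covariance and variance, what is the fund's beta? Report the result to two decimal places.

r̄p = -2.0800%,  r̄m = -1.2000%
Cov = Σ(rp − r̄p)(rm − r̄m) / 5 = 1.3080
Var(rm) = Σ(rm − r̄m)² / 5 = 1.3400
β = Cov / Var = 1.3080 / 1.3400 = 0.9761

0.98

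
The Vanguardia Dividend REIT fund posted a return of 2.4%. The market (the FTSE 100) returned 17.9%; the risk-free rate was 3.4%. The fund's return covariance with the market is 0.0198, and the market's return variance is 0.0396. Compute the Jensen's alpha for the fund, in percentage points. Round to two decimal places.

β = Cov / Var = 0.0198 / 0.0396 = 0.5000
E[R] = Rf + β(Rm − Rf) = 3.4% + 0.5000 × (17.9% − 3.4%) = 10.6500%
α = Rp − E[R] = 2.4% − 10.6500% = -8.2500

-8.25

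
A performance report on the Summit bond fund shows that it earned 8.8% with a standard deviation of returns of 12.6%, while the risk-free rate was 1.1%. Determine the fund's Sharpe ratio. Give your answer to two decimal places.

0.61

Sharpe = (Rp − Rf) / σp = (8.8% − 1.1%) / 12.6% = 7.70% / 12.6% = 0.6111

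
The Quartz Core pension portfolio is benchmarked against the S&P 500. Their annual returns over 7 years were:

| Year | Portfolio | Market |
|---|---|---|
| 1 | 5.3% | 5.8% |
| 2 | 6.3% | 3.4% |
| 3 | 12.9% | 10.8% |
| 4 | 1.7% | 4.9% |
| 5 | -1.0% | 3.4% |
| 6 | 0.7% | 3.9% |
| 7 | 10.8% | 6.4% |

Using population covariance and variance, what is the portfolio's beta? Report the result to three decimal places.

r̄p = 5.2429%,  r̄m = 5.5143%
Cov = Σ(rp − r̄p)(rm − r̄m) / 7 = 9.4122
Var(rm) = Σ(rm − r̄m)² / 7 = 5.8184
β = Cov / Var = 9.4122 / 5.8184 = 1.6177

1.618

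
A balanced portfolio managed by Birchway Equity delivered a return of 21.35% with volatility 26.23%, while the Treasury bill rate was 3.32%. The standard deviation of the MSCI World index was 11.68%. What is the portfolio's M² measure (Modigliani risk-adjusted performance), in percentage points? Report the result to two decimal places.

Sharpe = (Rp − Rf) / σp = (21.35% − 3.32%) / 26.23% = 0.6874
M² = Rf + Sharpe × σm = 3.32% + 0.6874 × 11.68% = 11.3488%

11.35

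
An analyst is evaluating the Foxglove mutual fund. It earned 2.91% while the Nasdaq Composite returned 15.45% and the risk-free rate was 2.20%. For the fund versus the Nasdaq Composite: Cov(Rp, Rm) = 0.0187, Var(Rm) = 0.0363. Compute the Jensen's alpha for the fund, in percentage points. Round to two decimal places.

β = Cov / Var = 0.0187 / 0.0363 = 0.5152
E[R] = Rf + β(Rm − Rf) = 2.20% + 0.5152 × (15.45% − 2.20%) = 9.0264%
α = Rp − E[R] = 2.91% − 9.0264% = -6.1164

-6.12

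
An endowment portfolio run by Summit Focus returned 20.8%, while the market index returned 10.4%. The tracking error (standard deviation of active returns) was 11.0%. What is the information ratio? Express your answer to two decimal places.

IR = (Rp − Rb) / TE = (20.8% − 10.4%) / 11.0% = 10.40% / 11.0% = 0.9455

0.95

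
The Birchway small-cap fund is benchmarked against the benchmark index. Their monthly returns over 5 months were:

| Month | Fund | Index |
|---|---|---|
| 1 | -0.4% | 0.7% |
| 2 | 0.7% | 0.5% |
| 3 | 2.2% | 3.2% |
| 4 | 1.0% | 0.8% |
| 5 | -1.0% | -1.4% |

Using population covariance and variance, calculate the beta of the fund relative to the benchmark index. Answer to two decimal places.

0.69

r̄p = 0.5000%,  r̄m = 0.7600%
Cov = Σ(rp − r̄p)(rm − r̄m) / 5 = 1.4820
Var(rm) = Σ(rm − r̄m)² / 5 = 2.1384
β = Cov / Var = 1.4820 / 2.1384 = 0.6930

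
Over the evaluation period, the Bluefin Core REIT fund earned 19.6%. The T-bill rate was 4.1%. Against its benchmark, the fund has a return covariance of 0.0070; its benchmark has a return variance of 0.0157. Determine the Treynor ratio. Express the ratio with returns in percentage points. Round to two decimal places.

β = Cov / Var = 0.0070 / 0.0157 = 0.4459
Treynor = (Rp − Rf) / β = (19.6% − 4.1%) / 0.4459 = 15.50 / 0.4459 = 34.7612

34.76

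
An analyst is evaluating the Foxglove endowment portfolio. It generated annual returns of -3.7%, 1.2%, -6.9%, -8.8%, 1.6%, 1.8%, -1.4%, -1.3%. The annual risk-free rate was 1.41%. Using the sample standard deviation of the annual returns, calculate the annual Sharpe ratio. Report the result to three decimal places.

r̄ = (-3.7 + 1.2 − 6.9 − 8.8 + 1.6 + 1.8 − 1.4 − 1.3) / 8 = -17.50 / 8 = -2.1875%
Σ(r − r̄)² = (-3.7 − (-2.1875))² + (1.2 − (-2.1875))² + (-6.9 − (-2.1875))² + … = 111.3488
σ = √[111.3488 / 7] = 3.9884%
Sharpe = (r̄ − rf) / σ = (-2.1875 − 1.41) / 3.9884 = -3.5975 / 3.9884 = -0.9020

-0.902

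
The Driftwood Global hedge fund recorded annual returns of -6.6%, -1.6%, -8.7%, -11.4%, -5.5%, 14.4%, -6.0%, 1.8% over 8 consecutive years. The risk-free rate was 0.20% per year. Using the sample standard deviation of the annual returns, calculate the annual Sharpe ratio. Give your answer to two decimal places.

r̄ = (-6.6 − 1.6 − 8.7 − 11.4 − 5.5 + 14.4 − 6 + 1.8) / 8 = -23.60 / 8 = -2.9500%
Σ(r − r̄)² = (-6.6 − (-2.9500))² + (-1.6 − (-2.9500))² + (-8.7 − (-2.9500))² + … = 459.0000
sample σ = √(459.0000 / 7) = √65.5714 = 8.0976%
Sharpe = (r̄ − rf) / σ = (-2.9500 − 0.2) / 8.0976 = -3.1500 / 8.0976 = -0.3890

-0.39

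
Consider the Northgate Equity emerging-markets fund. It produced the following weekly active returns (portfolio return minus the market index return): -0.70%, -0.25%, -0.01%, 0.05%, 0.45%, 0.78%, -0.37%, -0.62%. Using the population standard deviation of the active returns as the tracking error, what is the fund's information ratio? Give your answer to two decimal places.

-0.18

r̄ = (-0.7 − 0.25 − 0.01 + 0.05 + 0.45 + 0.78 − 0.37 − 0.62) / 8 = -0.670 / 8 = -0.0838%
Population σ = √[Σ(r − r̄)² / 8] = √[1.8312 / 8] = √0.2289 = 0.4784%
IR = r̄ / tracking error = -0.0838 / 0.4784 = -0.1752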